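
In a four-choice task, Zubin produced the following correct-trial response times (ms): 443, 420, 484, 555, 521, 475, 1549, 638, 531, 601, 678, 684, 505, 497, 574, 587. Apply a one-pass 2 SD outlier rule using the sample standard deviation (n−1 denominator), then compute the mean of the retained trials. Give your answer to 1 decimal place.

546.2 ms

n = 16, ΣRT = 9742, M = 608.875
Σ(x−M)² = 1033561.75; s = √(1033561.75/15) = 262.496
Cutoffs: 608.875 ± 2·262.496 → [83.9, 1133.9]
Outside: 1549 → excluded.
Retained (n=15): Σ = 8193, mean = 8193/15 = 546.200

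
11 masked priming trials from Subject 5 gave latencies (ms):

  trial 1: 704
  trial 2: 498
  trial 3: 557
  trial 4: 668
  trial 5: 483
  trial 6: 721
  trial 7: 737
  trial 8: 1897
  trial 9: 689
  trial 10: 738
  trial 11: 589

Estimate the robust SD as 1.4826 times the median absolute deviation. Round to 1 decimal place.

72.6 ms

Sorted: 483, 498, 557, 589, 668, 689, 704, 721, 737, 738, 1897 → median = 689
|x − 689| sorted: 0, 15, 21, 32, 48, 49, 100, 132, 191, 206, 1208 → MAD = 49
Robust SD ≈ 1.4826 × 49 = 72.647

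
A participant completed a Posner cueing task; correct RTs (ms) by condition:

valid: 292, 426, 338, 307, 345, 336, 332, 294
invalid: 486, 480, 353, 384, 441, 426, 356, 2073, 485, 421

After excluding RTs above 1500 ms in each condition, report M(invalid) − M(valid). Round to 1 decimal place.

invalid: exclude 2073
M(valid) = 2670/8 = 333.750
M(invalid) = 3832/9 = 425.778
Difference = 425.778 − 333.750 = 92.028 ms

92.0 ms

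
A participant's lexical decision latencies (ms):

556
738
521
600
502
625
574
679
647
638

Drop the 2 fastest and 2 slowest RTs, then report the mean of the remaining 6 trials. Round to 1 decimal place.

Sorted: 502, 521, 556, 574, 600, 625, 638, 647, 679, 738
Drop lowest 2 (502, 521) and highest 2 (679, 738)
Remaining (n=6): Σ = 3640, mean = 3640/6 = 606.667

606.7 ms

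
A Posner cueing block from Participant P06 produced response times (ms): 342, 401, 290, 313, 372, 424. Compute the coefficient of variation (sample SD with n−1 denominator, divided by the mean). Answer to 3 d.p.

n = 6, Σ = 2142, M = 357.0000
Σ(x−M)² = 13300.000; s = √(13300.000/5) = 51.5752
CV = 51.5752 / 357.0000 = 0.14447

0.144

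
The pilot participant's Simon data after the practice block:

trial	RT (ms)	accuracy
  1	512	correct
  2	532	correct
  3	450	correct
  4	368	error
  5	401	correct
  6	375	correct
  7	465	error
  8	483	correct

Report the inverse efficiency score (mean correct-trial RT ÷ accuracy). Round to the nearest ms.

612 ms

Correct trials (n=6): 512, 532, 450, 401, 375, 483
Mean correct RT = 2753/6 = 458.8333 ms
Proportion correct = 6/8
IES = 458.8333 / (6/8) = 611.778 ms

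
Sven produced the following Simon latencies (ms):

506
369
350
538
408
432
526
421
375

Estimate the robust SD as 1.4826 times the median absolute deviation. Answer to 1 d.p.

Sorted: 350, 369, 375, 408, 421, 432, 506, 526, 538 → median = 421
|x − 421| sorted: 0, 11, 13, 46, 52, 71, 85, 105, 117 → MAD = 52
Robust SD ≈ 1.4826 × 52 = 77.095

77.1 ms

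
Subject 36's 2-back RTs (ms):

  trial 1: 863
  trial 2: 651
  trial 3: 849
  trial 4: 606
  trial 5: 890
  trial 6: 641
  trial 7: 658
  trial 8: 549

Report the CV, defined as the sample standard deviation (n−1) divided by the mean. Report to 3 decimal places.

n = 8, Σ = 5707, M = 713.3750
Σ(x−M)² = 122721.875; s = √(122721.875/7) = 132.4073
CV = 132.4073 / 713.3750 = 0.18561

0.186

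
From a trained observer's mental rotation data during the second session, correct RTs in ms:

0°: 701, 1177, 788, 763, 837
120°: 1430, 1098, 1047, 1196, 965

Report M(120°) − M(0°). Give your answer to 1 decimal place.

M(0°) = 4266/5 = 853.200
M(120°) = 5736/5 = 1147.200
Difference = 1147.200 − 853.200 = 294.000 ms

294.0 ms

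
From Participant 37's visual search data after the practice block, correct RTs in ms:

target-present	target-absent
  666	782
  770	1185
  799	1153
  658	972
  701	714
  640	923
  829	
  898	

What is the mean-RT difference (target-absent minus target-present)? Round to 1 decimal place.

209.7 ms

M(target-present) = 5961/8 = 745.125
M(target-absent) = 5729/6 = 954.833
Difference = 954.833 − 745.125 = 209.708 ms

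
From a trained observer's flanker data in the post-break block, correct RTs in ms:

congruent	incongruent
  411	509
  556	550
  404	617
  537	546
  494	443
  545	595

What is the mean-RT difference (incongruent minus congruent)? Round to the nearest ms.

M(congruent) = 2947/6 = 491.167
M(incongruent) = 3260/6 = 543.333
Difference = 543.333 − 491.167 = 52.167 ms

52 ms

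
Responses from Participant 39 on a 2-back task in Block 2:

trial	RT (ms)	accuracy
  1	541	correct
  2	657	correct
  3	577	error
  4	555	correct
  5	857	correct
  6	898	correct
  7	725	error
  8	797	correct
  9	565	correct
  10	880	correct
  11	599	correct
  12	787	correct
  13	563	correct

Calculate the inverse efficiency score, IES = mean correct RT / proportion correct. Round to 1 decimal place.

827.2 ms

Correct trials (n=11): 541, 657, 555, 857, 898, 797, 565, 880, 599, 787, 563
Mean correct RT = 7699/11 = 699.9091 ms
Proportion correct = 11/13
IES = 699.9091 / (11/13) = 827.165 ms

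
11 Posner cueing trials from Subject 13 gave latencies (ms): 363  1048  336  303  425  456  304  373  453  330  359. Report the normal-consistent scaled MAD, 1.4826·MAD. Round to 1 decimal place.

Sorted: 303, 304, 330, 336, 359, 363, 373, 425, 453, 456, 1048 → median = 363
|x − 363| sorted: 0, 4, 10, 27, 33, 59, 60, 62, 90, 93, 685 → MAD = 59
Robust SD ≈ 1.4826 × 59 = 87.473

87.5 ms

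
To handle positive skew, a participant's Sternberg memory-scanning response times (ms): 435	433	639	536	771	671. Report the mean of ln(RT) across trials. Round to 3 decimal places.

ln(RT): 6.0753, 6.0707, 6.4599, 6.2841, 6.6477, 6.5088
Σ ln(RT) = 38.0466
Mean = 38.0466/6 = 6.34110

6.341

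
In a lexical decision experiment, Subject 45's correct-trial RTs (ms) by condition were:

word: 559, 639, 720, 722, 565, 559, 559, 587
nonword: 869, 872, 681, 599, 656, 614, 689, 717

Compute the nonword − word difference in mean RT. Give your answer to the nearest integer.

98 ms

M(word) = 4910/8 = 613.750
M(nonword) = 5697/8 = 712.125
Difference = 712.125 − 613.750 = 98.375 ms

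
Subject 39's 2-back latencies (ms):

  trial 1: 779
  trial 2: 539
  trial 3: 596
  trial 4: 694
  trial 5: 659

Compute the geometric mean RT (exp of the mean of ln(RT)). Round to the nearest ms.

648 ms

ln(RT): 6.6580, 6.2897, 6.3902, 6.5425, 6.4907
Mean ln(RT) = 32.3712/5 = 6.47423
Geometric mean = exp(6.47423) = 648.22 ms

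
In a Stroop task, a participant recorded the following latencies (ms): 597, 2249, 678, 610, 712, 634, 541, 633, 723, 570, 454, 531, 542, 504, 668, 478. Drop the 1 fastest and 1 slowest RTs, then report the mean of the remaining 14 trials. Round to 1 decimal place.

Sorted: 454, 478, 504, 531, 541, 542, 570, 597, 610, 633, 634, 668, 678, 712, 723, 2249
Drop lowest 1 (454) and highest 1 (2249)
Remaining (n=14): Σ = 8421, mean = 8421/14 = 601.500

601.5 ms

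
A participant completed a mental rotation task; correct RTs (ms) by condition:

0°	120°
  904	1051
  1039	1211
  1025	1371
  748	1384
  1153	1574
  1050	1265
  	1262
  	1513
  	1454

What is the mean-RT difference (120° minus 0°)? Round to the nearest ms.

356 ms

M(0°) = 5919/6 = 986.500
M(120°) = 12085/9 = 1342.778
Difference = 1342.778 − 986.500 = 356.278 ms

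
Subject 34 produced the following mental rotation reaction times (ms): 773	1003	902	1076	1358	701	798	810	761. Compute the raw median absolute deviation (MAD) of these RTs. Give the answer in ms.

Sorted: 701, 761, 773, 798, 810, 902, 1003, 1076, 1358 → median = 810
|x − 810|: 37, 193, 92, 266, 548, 109, 12, 0, 49
Sorted deviations: 0, 12, 37, 49, 92, 109, 193, 266, 548 → MAD = 92

92 ms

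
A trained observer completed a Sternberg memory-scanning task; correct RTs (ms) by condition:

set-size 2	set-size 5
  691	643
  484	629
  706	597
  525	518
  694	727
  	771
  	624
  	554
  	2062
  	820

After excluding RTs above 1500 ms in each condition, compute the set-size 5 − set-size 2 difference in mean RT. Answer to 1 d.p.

set-size 5: exclude 2062
M(set-size 2) = 3100/5 = 620.000
M(set-size 5) = 5883/9 = 653.667
Difference = 653.667 − 620.000 = 33.667 ms

33.7 ms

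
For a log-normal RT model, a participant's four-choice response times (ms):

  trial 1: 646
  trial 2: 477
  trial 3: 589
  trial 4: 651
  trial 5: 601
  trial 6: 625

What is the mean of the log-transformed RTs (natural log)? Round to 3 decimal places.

ln(RT): 6.4708, 6.1675, 6.3784, 6.4785, 6.3986, 6.4378
Σ ln(RT) = 38.3316
Mean = 38.3316/6 = 6.38860

6.389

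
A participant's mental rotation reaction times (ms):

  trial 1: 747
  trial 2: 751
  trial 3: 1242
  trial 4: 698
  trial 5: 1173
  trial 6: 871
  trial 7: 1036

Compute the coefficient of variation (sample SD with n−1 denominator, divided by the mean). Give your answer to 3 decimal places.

0.236

n = 7, Σ = 6518, M = 931.1429
Σ(x−M)² = 290454.857; s = √(290454.857/6) = 220.0208
CV = 220.0208 / 931.1429 = 0.23629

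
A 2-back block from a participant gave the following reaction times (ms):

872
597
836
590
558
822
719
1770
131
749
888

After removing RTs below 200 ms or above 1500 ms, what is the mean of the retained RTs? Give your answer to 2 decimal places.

736.78 ms

Excluded: 131, 1770
Retained (n=9): Σ = 6631
Mean = 6631/9 = 736.7778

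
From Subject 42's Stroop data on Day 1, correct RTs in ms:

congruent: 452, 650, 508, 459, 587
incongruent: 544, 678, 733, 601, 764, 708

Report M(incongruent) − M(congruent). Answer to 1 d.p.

M(congruent) = 2656/5 = 531.200
M(incongruent) = 4028/6 = 671.333
Difference = 671.333 − 531.200 = 140.133 ms

140.1 ms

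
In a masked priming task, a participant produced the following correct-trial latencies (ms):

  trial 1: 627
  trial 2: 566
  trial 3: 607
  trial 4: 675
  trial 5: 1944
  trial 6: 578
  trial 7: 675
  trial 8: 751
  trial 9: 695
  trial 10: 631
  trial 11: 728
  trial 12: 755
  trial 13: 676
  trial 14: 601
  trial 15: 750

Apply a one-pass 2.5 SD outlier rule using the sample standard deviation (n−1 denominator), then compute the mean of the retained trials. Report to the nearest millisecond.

665 ms

n = 15, ΣRT = 11259, M = 750.600
Σ(x−M)² = 1581271.60; s = √(1581271.60/14) = 336.077
Cutoffs: 750.600 ± 2.5·336.077 → [-89.6, 1590.8]
Outside: 1944 → excluded.
Retained (n=14): Σ = 9315, mean = 9315/14 = 665.357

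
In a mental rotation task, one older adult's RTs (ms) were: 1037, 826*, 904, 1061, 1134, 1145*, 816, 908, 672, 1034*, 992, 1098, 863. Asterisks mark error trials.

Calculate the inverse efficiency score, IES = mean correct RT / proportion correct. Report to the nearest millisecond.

1233 ms

Correct trials (n=10): 1037, 904, 1061, 1134, 816, 908, 672, 992, 1098, 863
Mean correct RT = 9485/10 = 948.5000 ms
Proportion correct = 10/13
IES = 948.5000 / (10/13) = 1233.050 ms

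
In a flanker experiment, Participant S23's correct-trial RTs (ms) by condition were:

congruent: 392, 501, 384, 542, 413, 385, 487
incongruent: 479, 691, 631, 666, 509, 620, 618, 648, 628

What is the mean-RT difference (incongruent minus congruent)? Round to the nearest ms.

167 ms

M(congruent) = 3104/7 = 443.429
M(incongruent) = 5490/9 = 610.000
Difference = 610.000 − 443.429 = 166.571 ms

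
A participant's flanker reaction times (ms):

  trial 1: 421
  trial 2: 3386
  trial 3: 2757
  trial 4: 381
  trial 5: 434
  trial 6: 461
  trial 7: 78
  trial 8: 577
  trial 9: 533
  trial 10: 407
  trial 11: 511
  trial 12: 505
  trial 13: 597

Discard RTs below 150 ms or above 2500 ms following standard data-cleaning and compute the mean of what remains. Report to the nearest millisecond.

483 ms

Excluded: 78, 2757, 3386
Retained (n=10): Σ = 4827
Mean = 4827/10 = 482.7000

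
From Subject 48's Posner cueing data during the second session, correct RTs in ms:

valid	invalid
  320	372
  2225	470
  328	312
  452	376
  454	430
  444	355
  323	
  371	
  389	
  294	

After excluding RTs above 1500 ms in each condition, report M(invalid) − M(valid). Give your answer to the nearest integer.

11 ms

valid: exclude 2225
M(valid) = 3375/9 = 375.000
M(invalid) = 2315/6 = 385.833
Difference = 385.833 − 375.000 = 10.833 ms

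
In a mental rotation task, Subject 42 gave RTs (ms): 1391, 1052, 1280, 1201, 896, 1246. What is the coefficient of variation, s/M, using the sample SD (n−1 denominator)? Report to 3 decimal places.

0.150

n = 6, Σ = 7066, M = 1177.6667
Σ(x−M)² = 156325.333; s = √(156325.333/5) = 176.8193
CV = 176.8193 / 1177.6667 = 0.15014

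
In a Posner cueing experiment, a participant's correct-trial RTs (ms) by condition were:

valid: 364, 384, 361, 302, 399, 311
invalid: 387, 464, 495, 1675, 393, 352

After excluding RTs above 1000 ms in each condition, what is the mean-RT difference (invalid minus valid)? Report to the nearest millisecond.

65 ms

invalid: exclude 1675
M(valid) = 2121/6 = 353.500
M(invalid) = 2091/5 = 418.200
Difference = 418.200 − 353.500 = 64.700 ms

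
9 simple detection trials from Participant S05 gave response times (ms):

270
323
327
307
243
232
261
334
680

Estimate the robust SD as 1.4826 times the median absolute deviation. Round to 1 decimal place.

54.9 ms

Sorted: 232, 243, 261, 270, 307, 323, 327, 334, 680 → median = 307
|x − 307| sorted: 0, 16, 20, 27, 37, 46, 64, 75, 373 → MAD = 37
Robust SD ≈ 1.4826 × 37 = 54.856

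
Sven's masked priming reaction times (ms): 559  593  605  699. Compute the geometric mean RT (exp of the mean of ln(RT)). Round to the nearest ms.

ln(RT): 6.3261, 6.3852, 6.4052, 6.5497
Mean ln(RT) = 25.6662/4 = 6.41656
Geometric mean = exp(6.41656) = 611.89 ms

612 ms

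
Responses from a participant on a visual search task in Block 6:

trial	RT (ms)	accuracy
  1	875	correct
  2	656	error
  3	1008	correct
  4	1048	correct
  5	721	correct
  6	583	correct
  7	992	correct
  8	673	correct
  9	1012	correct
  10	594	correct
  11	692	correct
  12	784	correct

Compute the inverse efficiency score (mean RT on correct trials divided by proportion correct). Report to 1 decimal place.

Correct trials (n=11): 875, 1008, 1048, 721, 583, 992, 673, 1012, 594, 692, 784
Mean correct RT = 8982/11 = 816.5455 ms
Proportion correct = 11/12
IES = 816.5455 / (11/12) = 890.777 ms

890.8 ms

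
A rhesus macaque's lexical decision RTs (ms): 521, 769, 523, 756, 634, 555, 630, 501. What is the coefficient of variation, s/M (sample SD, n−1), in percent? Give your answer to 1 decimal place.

17.3%

n = 8, Σ = 4889, M = 611.1250
Σ(x−M)² = 77958.875; s = √(77958.875/7) = 105.5319
CV = 105.5319 / 611.1250 = 0.17268 = 17.268%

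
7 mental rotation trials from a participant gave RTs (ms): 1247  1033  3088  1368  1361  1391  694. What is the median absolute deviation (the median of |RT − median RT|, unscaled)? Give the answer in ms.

114 ms

Sorted: 694, 1033, 1247, 1361, 1368, 1391, 3088 → median = 1361
|x − 1361|: 114, 328, 1727, 7, 0, 30, 667
Sorted deviations: 0, 7, 30, 114, 328, 667, 1727 → MAD = 114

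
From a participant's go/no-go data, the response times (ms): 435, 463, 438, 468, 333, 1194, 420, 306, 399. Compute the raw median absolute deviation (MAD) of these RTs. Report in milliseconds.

Sorted: 306, 333, 399, 420, 435, 438, 463, 468, 1194 → median = 435
|x − 435|: 0, 28, 3, 33, 102, 759, 15, 129, 36
Sorted deviations: 0, 3, 15, 28, 33, 36, 102, 129, 759 → MAD = 33

33 ms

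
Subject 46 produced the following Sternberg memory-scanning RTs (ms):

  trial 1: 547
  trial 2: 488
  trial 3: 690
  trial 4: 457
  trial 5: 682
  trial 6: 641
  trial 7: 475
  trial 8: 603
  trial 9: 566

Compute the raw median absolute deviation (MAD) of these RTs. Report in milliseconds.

78 ms

Sorted: 457, 475, 488, 547, 566, 603, 641, 682, 690 → median = 566
|x − 566|: 19, 78, 124, 109, 116, 75, 91, 37, 0
Sorted deviations: 0, 19, 37, 75, 78, 91, 109, 116, 124 → MAD = 78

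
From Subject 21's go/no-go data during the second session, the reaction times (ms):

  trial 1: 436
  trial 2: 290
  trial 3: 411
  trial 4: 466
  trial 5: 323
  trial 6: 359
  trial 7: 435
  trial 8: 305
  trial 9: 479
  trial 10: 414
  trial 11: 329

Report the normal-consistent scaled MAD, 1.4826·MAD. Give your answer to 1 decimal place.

Sorted: 290, 305, 323, 329, 359, 411, 414, 435, 436, 466, 479 → median = 411
|x − 411| sorted: 0, 3, 24, 25, 52, 55, 68, 82, 88, 106, 121 → MAD = 55
Robust SD ≈ 1.4826 × 55 = 81.543

81.5 ms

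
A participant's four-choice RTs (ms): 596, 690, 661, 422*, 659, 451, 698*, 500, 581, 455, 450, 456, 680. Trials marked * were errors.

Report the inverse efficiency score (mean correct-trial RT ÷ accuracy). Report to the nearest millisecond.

Correct trials (n=11): 596, 690, 661, 659, 451, 500, 581, 455, 450, 456, 680
Mean correct RT = 6179/11 = 561.7273 ms
Proportion correct = 11/13
IES = 561.7273 / (11/13) = 663.860 ms

664 ms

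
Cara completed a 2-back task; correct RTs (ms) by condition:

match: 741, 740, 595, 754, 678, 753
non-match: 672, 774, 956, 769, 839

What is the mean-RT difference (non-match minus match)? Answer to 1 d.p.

M(match) = 4261/6 = 710.167
M(non-match) = 4010/5 = 802.000
Difference = 802.000 − 710.167 = 91.833 ms

91.8 ms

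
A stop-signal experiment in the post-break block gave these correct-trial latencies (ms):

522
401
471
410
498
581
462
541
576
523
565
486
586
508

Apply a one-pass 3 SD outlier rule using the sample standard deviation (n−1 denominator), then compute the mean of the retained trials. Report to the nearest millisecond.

509 ms

n = 14, ΣRT = 7130, M = 509.286
Σ(x−M)² = 45894.86; s = √(45894.86/13) = 59.417
Cutoffs: 509.286 ± 3·59.417 → [331.0, 687.5]
No RTs fall outside the cutoffs; all 14 retained. Mean = 7130/14 = 509.286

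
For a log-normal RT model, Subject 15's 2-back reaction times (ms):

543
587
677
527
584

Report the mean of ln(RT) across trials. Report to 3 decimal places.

ln(RT): 6.2971, 6.3750, 6.5177, 6.2672, 6.3699
Σ ln(RT) = 31.8269
Mean = 31.8269/5 = 6.36538

6.365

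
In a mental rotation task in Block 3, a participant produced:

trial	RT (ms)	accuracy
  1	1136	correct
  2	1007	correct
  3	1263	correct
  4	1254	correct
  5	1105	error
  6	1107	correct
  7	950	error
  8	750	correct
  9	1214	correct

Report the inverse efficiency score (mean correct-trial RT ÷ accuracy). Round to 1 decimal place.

1420.0 ms

Correct trials (n=7): 1136, 1007, 1263, 1254, 1107, 750, 1214
Mean correct RT = 7731/7 = 1104.4286 ms
Proportion correct = 7/9
IES = 1104.4286 / (7/9) = 1419.980 ms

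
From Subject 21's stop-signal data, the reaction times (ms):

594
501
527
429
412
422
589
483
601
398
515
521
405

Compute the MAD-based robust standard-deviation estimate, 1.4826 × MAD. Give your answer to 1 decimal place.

117.1 ms

Sorted: 398, 405, 412, 422, 429, 483, 501, 515, 521, 527, 589, 594, 601 → median = 501
|x − 501| sorted: 0, 14, 18, 20, 26, 72, 79, 88, 89, 93, 96, 100, 103 → MAD = 79
Robust SD ≈ 1.4826 × 79 = 117.125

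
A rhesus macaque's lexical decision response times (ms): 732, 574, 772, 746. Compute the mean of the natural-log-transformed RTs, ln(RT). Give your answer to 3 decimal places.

ln(RT): 6.5958, 6.3526, 6.6490, 6.6147
Σ ln(RT) = 26.2121
Mean = 26.2121/4 = 6.55303

6.553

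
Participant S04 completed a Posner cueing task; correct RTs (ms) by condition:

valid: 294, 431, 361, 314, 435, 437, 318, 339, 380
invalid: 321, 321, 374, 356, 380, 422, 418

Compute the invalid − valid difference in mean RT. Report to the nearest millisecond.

3 ms

M(valid) = 3309/9 = 367.667
M(invalid) = 2592/7 = 370.286
Difference = 370.286 − 367.667 = 2.619 ms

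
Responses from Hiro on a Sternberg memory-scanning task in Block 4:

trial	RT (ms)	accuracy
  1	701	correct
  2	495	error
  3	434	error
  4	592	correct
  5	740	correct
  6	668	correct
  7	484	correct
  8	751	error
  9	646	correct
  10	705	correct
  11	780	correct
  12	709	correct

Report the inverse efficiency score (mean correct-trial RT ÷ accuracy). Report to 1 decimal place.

Correct trials (n=9): 701, 592, 740, 668, 484, 646, 705, 780, 709
Mean correct RT = 6025/9 = 669.4444 ms
Proportion correct = 9/12
IES = 669.4444 / (9/12) = 892.593 ms

892.6 ms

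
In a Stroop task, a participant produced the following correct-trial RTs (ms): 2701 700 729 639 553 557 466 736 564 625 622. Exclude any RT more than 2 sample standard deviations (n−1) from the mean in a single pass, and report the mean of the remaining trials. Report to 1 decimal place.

n = 11, ΣRT = 8892, M = 808.364
Σ(x−M)² = 4007708.55; s = √(4007708.55/10) = 633.065
Cutoffs: 808.364 ± 2·633.065 → [-457.8, 2074.5]
Outside: 2701 → excluded.
Retained (n=10): Σ = 6191, mean = 6191/10 = 619.100

619.1 ms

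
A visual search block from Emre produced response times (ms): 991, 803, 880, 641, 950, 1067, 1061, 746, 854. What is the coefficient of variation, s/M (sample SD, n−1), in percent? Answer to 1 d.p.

n = 9, Σ = 7993, M = 888.1111
Σ(x−M)² = 166040.889; s = √(166040.889/8) = 144.0663
CV = 144.0663 / 888.1111 = 0.16222 = 16.222%

16.2%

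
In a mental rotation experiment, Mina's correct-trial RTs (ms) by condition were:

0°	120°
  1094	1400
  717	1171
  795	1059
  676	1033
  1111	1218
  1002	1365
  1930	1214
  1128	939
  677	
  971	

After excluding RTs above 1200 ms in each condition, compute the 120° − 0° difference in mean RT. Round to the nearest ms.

0°: exclude 1930
120°: exclude 1400, 1218, 1365, 1214
M(0°) = 8171/9 = 907.889
M(120°) = 4202/4 = 1050.500
Difference = 1050.500 − 907.889 = 142.611 ms

143 ms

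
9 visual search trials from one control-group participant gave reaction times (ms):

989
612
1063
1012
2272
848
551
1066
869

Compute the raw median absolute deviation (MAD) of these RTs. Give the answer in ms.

Sorted: 551, 612, 848, 869, 989, 1012, 1063, 1066, 2272 → median = 989
|x − 989|: 0, 377, 74, 23, 1283, 141, 438, 77, 120
Sorted deviations: 0, 23, 74, 77, 120, 141, 377, 438, 1283 → MAD = 120

120 ms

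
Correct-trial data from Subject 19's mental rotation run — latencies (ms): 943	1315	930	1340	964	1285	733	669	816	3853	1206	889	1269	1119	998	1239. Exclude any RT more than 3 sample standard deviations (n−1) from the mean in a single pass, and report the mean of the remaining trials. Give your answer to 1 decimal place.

1047.7 ms

n = 16, ΣRT = 19568, M = 1223.000
Σ(x−M)² = 8062550.00; s = √(8062550.00/15) = 733.146
Cutoffs: 1223.000 ± 3·733.146 → [-976.4, 3422.4]
Outside: 3853 → excluded.
Retained (n=15): Σ = 15715, mean = 15715/15 = 1047.667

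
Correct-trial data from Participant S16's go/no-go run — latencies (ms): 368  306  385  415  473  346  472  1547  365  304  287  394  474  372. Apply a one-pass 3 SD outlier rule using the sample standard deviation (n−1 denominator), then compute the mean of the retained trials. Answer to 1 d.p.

n = 14, ΣRT = 6508, M = 464.857
Σ(x−M)² = 1309963.71; s = √(1309963.71/13) = 317.437
Cutoffs: 464.857 ± 3·317.437 → [-487.5, 1417.2]
Outside: 1547 → excluded.
Retained (n=13): Σ = 4961, mean = 4961/13 = 381.615

381.6 ms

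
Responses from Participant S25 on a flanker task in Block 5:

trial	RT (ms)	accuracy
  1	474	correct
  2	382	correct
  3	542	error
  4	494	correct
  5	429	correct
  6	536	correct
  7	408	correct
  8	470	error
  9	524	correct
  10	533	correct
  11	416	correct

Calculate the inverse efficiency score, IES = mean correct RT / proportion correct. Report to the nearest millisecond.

Correct trials (n=9): 474, 382, 494, 429, 536, 408, 524, 533, 416
Mean correct RT = 4196/9 = 466.2222 ms
Proportion correct = 9/11
IES = 466.2222 / (9/11) = 569.827 ms

570 ms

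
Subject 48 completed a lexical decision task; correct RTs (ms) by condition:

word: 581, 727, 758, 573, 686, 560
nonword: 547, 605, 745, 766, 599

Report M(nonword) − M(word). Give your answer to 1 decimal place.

M(word) = 3885/6 = 647.500
M(nonword) = 3262/5 = 652.400
Difference = 652.400 − 647.500 = 4.900 ms

4.9 ms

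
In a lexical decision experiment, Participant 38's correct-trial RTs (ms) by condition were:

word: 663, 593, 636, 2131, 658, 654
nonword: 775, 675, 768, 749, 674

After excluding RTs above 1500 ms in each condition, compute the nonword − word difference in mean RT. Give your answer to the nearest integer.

word: exclude 2131
M(word) = 3204/5 = 640.800
M(nonword) = 3641/5 = 728.200
Difference = 728.200 − 640.800 = 87.400 ms

87 ms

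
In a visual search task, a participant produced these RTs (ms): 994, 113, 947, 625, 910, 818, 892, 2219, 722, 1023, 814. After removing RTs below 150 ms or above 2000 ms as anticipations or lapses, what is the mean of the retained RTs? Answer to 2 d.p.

860.56 ms

Excluded: 113, 2219
Retained (n=9): Σ = 7745
Mean = 7745/9 = 860.5556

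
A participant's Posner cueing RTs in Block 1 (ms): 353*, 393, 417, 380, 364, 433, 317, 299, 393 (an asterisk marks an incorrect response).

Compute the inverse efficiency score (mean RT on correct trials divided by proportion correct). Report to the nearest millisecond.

421 ms

Correct trials (n=8): 393, 417, 380, 364, 433, 317, 299, 393
Mean correct RT = 2996/8 = 374.5000 ms
Proportion correct = 8/9
IES = 374.5000 / (8/9) = 421.312 ms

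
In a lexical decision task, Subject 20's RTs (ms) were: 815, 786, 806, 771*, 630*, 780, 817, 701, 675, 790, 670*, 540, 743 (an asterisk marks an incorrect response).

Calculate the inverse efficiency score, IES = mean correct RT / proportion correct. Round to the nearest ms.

969 ms

Correct trials (n=10): 815, 786, 806, 780, 817, 701, 675, 790, 540, 743
Mean correct RT = 7453/10 = 745.3000 ms
Proportion correct = 10/13
IES = 745.3000 / (10/13) = 968.890 ms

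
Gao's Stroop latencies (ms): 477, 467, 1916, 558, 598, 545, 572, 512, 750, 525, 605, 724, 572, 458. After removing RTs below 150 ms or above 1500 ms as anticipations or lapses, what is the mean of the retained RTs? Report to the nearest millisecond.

Excluded: 1916
Retained (n=13): Σ = 7363
Mean = 7363/13 = 566.3846

566 ms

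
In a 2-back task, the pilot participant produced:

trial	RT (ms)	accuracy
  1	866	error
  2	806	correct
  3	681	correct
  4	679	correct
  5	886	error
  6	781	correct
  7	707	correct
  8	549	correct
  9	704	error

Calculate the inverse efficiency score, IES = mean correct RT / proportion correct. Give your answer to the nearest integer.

1051 ms

Correct trials (n=6): 806, 681, 679, 781, 707, 549
Mean correct RT = 4203/6 = 700.5000 ms
Proportion correct = 6/9
IES = 700.5000 / (6/9) = 1050.750 ms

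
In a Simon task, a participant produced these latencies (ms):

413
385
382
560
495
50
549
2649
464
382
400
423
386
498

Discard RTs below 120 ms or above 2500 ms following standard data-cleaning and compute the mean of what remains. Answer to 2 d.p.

Excluded: 50, 2649
Retained (n=12): Σ = 5337
Mean = 5337/12 = 444.7500

444.75 ms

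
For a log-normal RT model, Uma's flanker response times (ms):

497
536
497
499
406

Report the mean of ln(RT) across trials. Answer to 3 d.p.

6.184

ln(RT): 6.2086, 6.2841, 6.2086, 6.2126, 6.0064
Σ ln(RT) = 30.9203
Mean = 30.9203/5 = 6.18405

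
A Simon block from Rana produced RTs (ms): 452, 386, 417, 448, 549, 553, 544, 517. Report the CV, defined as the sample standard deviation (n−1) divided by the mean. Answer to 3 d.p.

0.136

n = 8, Σ = 3866, M = 483.2500
Σ(x−M)² = 30083.500; s = √(30083.500/7) = 65.5564
CV = 65.5564 / 483.2500 = 0.13566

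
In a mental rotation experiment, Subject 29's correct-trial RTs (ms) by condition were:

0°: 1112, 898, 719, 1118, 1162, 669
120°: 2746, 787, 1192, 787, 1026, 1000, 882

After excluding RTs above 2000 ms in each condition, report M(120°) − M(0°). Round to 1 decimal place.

120°: exclude 2746
M(0°) = 5678/6 = 946.333
M(120°) = 5674/6 = 945.667
Difference = 945.667 − 946.333 = -0.667 ms

-0.7 ms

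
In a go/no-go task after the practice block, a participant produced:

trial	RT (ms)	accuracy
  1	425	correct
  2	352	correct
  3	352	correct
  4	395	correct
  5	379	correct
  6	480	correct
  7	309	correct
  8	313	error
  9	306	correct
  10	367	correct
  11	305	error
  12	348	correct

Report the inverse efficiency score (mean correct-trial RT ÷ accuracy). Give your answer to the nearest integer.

Correct trials (n=10): 425, 352, 352, 395, 379, 480, 309, 306, 367, 348
Mean correct RT = 3713/10 = 371.3000 ms
Proportion correct = 10/12
IES = 371.3000 / (10/12) = 445.560 ms

446 ms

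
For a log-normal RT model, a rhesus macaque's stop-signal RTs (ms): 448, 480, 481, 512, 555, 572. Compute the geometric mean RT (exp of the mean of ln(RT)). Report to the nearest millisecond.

ln(RT): 6.1048, 6.1738, 6.1759, 6.2383, 6.3190, 6.3491
Mean ln(RT) = 37.3609/6 = 6.22681
Geometric mean = exp(6.22681) = 506.14 ms

506 ms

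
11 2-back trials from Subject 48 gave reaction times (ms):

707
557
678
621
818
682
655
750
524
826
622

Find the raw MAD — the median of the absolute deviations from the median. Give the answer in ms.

Sorted: 524, 557, 621, 622, 655, 678, 682, 707, 750, 818, 826 → median = 678
|x − 678|: 29, 121, 0, 57, 140, 4, 23, 72, 154, 148, 56
Sorted deviations: 0, 4, 23, 29, 56, 57, 72, 121, 140, 148, 154 → MAD = 57

57 ms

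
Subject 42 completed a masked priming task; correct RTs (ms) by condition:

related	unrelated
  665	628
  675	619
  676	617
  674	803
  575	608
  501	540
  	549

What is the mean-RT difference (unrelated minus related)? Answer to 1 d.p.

-4.2 ms

M(related) = 3766/6 = 627.667
M(unrelated) = 4364/7 = 623.429
Difference = 623.429 − 627.667 = -4.238 ms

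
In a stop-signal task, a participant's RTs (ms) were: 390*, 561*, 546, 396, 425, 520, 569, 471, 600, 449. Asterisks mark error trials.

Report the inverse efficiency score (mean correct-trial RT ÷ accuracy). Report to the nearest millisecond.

621 ms

Correct trials (n=8): 546, 396, 425, 520, 569, 471, 600, 449
Mean correct RT = 3976/8 = 497.0000 ms
Proportion correct = 8/10
IES = 497.0000 / (8/10) = 621.250 ms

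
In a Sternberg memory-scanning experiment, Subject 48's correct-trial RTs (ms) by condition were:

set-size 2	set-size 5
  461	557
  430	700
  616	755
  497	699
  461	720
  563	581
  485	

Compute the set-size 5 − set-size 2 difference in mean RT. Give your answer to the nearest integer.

M(set-size 2) = 3513/7 = 501.857
M(set-size 5) = 4012/6 = 668.667
Difference = 668.667 − 501.857 = 166.810 ms

167 ms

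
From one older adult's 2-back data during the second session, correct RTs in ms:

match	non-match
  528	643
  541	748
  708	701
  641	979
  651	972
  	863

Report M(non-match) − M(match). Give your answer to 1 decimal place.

M(match) = 3069/5 = 613.800
M(non-match) = 4906/6 = 817.667
Difference = 817.667 − 613.800 = 203.867 ms

203.9 ms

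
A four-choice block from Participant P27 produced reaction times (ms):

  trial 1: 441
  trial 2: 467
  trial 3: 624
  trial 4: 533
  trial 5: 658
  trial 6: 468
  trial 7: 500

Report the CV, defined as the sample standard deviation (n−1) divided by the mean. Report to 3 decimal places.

n = 7, Σ = 3691, M = 527.2857
Σ(x−M)² = 41811.429; s = √(41811.429/6) = 83.4780
CV = 83.4780 / 527.2857 = 0.15832

0.158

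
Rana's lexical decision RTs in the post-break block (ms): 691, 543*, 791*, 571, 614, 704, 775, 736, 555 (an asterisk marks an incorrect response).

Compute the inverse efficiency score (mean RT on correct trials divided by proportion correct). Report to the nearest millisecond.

853 ms

Correct trials (n=7): 691, 571, 614, 704, 775, 736, 555
Mean correct RT = 4646/7 = 663.7143 ms
Proportion correct = 7/9
IES = 663.7143 / (7/9) = 853.347 ms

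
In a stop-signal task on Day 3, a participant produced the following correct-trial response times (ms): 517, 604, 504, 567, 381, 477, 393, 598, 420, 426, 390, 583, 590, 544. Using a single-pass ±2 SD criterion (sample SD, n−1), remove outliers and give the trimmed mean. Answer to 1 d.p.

n = 14, ΣRT = 6994, M = 499.571
Σ(x−M)² = 92251.43; s = √(92251.43/13) = 84.239
Cutoffs: 499.571 ± 2·84.239 → [331.1, 668.1]
No RTs fall outside the cutoffs; all 14 retained. Mean = 6994/14 = 499.571

499.6 ms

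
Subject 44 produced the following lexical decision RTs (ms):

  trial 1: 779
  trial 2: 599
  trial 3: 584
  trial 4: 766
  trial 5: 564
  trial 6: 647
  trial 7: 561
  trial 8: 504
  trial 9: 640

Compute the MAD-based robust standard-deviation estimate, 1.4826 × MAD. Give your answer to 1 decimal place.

60.8 ms

Sorted: 504, 561, 564, 584, 599, 640, 647, 766, 779 → median = 599
|x − 599| sorted: 0, 15, 35, 38, 41, 48, 95, 167, 180 → MAD = 41
Robust SD ≈ 1.4826 × 41 = 60.787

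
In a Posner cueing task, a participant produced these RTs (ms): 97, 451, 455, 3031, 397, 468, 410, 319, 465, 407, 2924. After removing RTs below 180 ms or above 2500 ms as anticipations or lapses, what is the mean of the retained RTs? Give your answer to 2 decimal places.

421.50 ms

Excluded: 97, 2924, 3031
Retained (n=8): Σ = 3372
Mean = 3372/8 = 421.5000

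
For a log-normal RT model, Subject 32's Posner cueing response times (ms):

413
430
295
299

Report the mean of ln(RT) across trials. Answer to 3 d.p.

5.869

ln(RT): 6.0234, 6.0638, 5.6870, 5.7004
Σ ln(RT) = 23.4747
Mean = 23.4747/4 = 5.86866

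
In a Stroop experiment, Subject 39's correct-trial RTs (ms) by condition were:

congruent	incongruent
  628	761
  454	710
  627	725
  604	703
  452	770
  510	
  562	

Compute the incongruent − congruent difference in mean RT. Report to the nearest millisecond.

M(congruent) = 3837/7 = 548.143
M(incongruent) = 3669/5 = 733.800
Difference = 733.800 − 548.143 = 185.657 ms

186 ms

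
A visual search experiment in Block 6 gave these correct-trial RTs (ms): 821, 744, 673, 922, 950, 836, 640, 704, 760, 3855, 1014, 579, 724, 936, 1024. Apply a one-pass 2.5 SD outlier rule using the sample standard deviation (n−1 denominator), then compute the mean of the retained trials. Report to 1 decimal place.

809.1 ms

n = 15, ΣRT = 15182, M = 1012.133
Σ(x−M)² = 8921903.73; s = √(8921903.73/14) = 798.297
Cutoffs: 1012.133 ± 2.5·798.297 → [-983.6, 3007.9]
Outside: 3855 → excluded.
Retained (n=14): Σ = 11327, mean = 11327/14 = 809.071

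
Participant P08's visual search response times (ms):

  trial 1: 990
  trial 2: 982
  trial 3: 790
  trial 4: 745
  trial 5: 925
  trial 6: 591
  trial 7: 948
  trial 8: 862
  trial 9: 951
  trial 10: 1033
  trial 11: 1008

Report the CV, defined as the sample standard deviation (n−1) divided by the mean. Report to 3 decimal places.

n = 11, Σ = 9825, M = 893.1818
Σ(x−M)² = 182245.636; s = √(182245.636/10) = 134.9984
CV = 134.9984 / 893.1818 = 0.15114

0.151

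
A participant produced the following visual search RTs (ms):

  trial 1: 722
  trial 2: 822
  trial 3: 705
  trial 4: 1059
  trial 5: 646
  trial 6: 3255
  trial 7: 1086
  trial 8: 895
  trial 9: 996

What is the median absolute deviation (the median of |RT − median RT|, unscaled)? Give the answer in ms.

173 ms

Sorted: 646, 705, 722, 822, 895, 996, 1059, 1086, 3255 → median = 895
|x − 895|: 173, 73, 190, 164, 249, 2360, 191, 0, 101
Sorted deviations: 0, 73, 101, 164, 173, 190, 191, 249, 2360 → MAD = 173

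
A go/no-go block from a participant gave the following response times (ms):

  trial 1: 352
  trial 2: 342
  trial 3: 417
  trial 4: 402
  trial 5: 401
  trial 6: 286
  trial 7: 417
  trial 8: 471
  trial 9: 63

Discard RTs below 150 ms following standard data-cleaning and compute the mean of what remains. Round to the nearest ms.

386 ms

Excluded: 63
Retained (n=8): Σ = 3088
Mean = 3088/8 = 386.0000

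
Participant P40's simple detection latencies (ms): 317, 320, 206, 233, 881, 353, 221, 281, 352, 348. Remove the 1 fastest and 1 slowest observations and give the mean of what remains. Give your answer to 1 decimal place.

303.1 ms

Sorted: 206, 221, 233, 281, 317, 320, 348, 352, 353, 881
Drop lowest 1 (206) and highest 1 (881)
Remaining (n=8): Σ = 2425, mean = 2425/8 = 303.125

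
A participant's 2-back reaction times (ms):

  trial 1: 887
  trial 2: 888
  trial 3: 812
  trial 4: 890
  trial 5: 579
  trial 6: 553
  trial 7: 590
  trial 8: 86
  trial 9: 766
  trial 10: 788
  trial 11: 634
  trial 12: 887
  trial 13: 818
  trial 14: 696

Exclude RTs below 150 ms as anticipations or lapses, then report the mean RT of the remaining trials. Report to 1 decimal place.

Excluded: 86
Retained (n=13): Σ = 9788
Mean = 9788/13 = 752.9231

752.9 ms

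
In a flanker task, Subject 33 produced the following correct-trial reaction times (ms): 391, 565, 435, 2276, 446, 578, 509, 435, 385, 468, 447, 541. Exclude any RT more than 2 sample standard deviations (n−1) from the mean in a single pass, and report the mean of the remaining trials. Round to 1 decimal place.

n = 12, ΣRT = 7476, M = 623.000
Σ(x−M)² = 3025004.00; s = √(3025004.00/11) = 524.405
Cutoffs: 623.000 ± 2·524.405 → [-425.8, 1671.8]
Outside: 2276 → excluded.
Retained (n=11): Σ = 5200, mean = 5200/11 = 472.727

472.7 ms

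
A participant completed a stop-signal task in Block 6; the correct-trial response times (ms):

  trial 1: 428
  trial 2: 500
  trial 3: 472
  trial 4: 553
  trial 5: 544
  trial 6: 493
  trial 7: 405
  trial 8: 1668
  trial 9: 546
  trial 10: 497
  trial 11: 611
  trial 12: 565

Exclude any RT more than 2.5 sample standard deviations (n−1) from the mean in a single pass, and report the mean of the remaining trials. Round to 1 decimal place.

510.4 ms

n = 12, ΣRT = 7282, M = 606.833
Σ(x−M)² = 1265721.67; s = √(1265721.67/11) = 339.213
Cutoffs: 606.833 ± 2.5·339.213 → [-241.2, 1454.9]
Outside: 1668 → excluded.
Retained (n=11): Σ = 5614, mean = 5614/11 = 510.364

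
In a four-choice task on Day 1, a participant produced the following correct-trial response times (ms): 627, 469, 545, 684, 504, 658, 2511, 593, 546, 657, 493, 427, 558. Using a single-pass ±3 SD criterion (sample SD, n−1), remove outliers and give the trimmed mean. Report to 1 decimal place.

n = 13, ΣRT = 9272, M = 713.231
Σ(x−M)² = 3575152.31; s = √(3575152.31/12) = 545.829
Cutoffs: 713.231 ± 3·545.829 → [-924.3, 2350.7]
Outside: 2511 → excluded.
Retained (n=12): Σ = 6761, mean = 6761/12 = 563.417

563.4 ms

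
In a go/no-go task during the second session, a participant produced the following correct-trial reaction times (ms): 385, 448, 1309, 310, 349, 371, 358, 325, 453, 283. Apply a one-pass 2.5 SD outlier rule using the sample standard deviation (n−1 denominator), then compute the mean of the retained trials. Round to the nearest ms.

365 ms

n = 10, ΣRT = 4591, M = 459.100
Σ(x−M)² = 829310.90; s = √(829310.90/9) = 303.555
Cutoffs: 459.100 ± 2.5·303.555 → [-299.8, 1218.0]
Outside: 1309 → excluded.
Retained (n=9): Σ = 3282, mean = 3282/9 = 364.667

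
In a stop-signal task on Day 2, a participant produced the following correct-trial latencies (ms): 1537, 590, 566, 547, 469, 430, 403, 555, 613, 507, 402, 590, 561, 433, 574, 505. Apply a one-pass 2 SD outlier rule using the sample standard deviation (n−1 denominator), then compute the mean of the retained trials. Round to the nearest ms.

n = 16, ΣRT = 9282, M = 580.125
Σ(x−M)² = 1049841.75; s = √(1049841.75/15) = 264.555
Cutoffs: 580.125 ± 2·264.555 → [51.0, 1109.2]
Outside: 1537 → excluded.
Retained (n=15): Σ = 7745, mean = 7745/15 = 516.333

516 ms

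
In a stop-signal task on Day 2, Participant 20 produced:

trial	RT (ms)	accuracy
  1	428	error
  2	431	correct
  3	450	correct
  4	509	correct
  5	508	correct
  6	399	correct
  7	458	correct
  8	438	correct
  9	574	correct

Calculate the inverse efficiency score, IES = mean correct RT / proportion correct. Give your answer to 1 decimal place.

529.7 ms

Correct trials (n=8): 431, 450, 509, 508, 399, 458, 438, 574
Mean correct RT = 3767/8 = 470.8750 ms
Proportion correct = 8/9
IES = 470.8750 / (8/9) = 529.734 ms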